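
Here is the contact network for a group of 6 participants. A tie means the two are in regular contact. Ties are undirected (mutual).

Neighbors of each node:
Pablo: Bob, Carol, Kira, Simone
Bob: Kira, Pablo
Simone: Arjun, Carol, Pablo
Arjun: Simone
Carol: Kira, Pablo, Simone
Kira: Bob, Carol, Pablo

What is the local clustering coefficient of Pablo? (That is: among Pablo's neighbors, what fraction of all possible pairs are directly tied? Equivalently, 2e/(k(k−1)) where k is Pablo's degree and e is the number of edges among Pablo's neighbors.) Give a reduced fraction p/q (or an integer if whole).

Pablo's neighbors: Bob, Carol, Kira, and Simone (k = 4).
Possible neighbor pairs: C(4,2) = 6. Edges among them: Bob–Kira, Carol–Kira, Carol–Simone → e = 3.
Clustering(Pablo) = 3/6 = 1/2.

1/2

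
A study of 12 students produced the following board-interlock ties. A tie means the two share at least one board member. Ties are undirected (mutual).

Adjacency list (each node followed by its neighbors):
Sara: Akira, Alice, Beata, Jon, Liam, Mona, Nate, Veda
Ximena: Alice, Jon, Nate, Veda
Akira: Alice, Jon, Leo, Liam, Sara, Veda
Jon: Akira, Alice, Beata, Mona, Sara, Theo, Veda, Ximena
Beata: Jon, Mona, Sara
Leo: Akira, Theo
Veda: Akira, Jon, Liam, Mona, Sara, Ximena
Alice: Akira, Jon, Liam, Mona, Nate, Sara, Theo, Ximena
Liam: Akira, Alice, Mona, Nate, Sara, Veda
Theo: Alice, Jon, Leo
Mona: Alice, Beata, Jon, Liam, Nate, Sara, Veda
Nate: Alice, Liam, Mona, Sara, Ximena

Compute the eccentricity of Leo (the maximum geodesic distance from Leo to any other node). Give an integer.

Distances from Leo: Akira:1, Alice:2, Beata:3, Jon:2, Liam:2, Mona:3, Nate:3, Sara:2, Theo:1, Veda:2, Ximena:3.
The largest is 3 (to Mona, Nate, Ximena, and Beata), so the eccentricity of Leo is 3.

3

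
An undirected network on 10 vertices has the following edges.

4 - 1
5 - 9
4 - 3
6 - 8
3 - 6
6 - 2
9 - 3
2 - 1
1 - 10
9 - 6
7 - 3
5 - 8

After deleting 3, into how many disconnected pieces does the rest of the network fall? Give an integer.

2

Without 3, the remaining ties split the others into: {7}; {1, 2, 4, 5, 6, 8, 9, 10}.
That's 2 separate components.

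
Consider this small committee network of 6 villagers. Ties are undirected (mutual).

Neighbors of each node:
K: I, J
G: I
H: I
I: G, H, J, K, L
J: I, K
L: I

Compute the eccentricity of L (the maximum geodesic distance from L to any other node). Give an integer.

Distances from L: G:2, H:2, I:1, J:2, K:2.
The largest is 2 (to J, H, G, and K), so the eccentricity of L is 2.

2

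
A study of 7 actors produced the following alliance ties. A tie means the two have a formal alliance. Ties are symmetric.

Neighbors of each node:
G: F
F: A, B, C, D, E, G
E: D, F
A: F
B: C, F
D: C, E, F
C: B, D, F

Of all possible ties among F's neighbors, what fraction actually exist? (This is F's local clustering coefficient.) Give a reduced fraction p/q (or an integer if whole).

1/5

F's neighbors: A, B, C, D, E, and G (k = 6).
Possible neighbor pairs: C(6,2) = 15. Edges among them: B–C, C–D, D–E → e = 3.
Clustering(F) = 3/15 = 1/5.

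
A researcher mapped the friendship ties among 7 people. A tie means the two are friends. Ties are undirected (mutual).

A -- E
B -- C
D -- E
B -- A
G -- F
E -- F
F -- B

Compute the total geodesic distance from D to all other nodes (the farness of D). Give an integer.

15

Distances from D: A:2, B:3, C:4, E:1, F:2, G:3.
Sum = 2 + 3 + 4 + 1 + 2 + 3 = 15.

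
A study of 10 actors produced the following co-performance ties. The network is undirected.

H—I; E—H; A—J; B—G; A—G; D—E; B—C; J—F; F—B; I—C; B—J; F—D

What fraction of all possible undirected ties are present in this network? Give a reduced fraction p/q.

There are 12 edges and 10 nodes, so the maximum possible is C(10,2) = 45.
Density = 12/45 = 4/15.

4/15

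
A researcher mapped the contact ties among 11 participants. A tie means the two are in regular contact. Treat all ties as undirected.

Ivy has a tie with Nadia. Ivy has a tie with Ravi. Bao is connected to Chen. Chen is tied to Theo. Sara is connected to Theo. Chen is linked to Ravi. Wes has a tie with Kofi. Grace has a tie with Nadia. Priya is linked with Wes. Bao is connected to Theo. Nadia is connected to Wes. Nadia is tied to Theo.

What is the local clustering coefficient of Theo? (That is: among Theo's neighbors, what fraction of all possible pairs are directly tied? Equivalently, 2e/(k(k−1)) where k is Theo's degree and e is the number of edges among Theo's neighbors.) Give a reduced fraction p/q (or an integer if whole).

Theo's neighbors: Bao, Chen, Nadia, and Sara (k = 4).
Possible neighbor pairs: C(4,2) = 6. Edges among them: Bao–Chen → e = 1.
Clustering(Theo) = 1/6.

1/6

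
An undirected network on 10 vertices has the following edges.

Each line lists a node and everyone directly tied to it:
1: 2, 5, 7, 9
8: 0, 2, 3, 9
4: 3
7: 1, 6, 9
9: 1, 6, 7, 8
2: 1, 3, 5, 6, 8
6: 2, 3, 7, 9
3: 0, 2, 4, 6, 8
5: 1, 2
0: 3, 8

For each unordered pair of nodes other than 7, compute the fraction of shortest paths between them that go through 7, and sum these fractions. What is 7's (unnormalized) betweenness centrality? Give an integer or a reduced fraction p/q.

1/3

Pairs whose geodesics pass through 7 — 6–1: 1/3.
All other pairs contribute 0.
Summing the contributions gives betweenness(7) = 1/3.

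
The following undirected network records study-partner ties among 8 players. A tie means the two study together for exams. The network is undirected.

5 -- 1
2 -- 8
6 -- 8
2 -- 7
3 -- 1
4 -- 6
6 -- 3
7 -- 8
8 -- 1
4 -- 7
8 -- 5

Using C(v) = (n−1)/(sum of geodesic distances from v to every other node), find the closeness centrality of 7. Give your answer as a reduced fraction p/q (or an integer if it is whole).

Distances from 7: 1:2, 2:1, 3:3, 4:1, 5:2, 6:2, 8:1. Sum = 12.
n = 8, so closeness = 7/12.

7/12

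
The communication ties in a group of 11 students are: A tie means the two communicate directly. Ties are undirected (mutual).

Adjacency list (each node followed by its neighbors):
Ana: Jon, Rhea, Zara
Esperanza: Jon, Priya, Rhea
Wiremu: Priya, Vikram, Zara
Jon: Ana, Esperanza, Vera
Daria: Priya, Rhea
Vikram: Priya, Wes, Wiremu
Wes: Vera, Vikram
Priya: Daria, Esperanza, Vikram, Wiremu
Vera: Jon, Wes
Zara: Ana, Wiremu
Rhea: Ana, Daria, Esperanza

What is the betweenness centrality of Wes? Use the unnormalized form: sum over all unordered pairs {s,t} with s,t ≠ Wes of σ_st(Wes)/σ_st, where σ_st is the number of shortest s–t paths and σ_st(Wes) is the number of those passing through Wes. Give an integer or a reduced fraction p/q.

13/4

Pairs whose geodesics pass through Wes — Daria–Vera: 1/4; Priya–Vera: 1/2; Jon–Vikram: 1/2; Vera–Vikram: 1; Vera–Wiremu: 1.
All other pairs contribute 0.
Summing the contributions gives betweenness(Wes) = 13/4.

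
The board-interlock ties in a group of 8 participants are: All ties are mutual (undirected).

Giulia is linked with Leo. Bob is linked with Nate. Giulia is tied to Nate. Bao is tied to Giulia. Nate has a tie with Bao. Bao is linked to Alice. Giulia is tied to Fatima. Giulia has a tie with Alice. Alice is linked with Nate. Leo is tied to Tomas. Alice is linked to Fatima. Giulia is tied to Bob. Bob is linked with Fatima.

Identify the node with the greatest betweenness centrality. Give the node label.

Unnormalized betweenness of each node: Alice:5/6, Bao:0, Bob:1/3, Fatima:1/3, Giulia:35/3, Leo:6, Nate:5/6, Tomas:0.
Giulia has the largest value, 35/3, making it the main broker — the node through which the most shortest paths run.

Giulia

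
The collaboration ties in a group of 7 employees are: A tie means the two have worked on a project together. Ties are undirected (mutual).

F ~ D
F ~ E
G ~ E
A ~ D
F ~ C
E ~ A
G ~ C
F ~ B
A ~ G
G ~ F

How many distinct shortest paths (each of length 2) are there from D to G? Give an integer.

2

The shortest distance is 2. The length-2 paths are: D–F–G; D–A–G.
That gives 2 distinct shortest paths.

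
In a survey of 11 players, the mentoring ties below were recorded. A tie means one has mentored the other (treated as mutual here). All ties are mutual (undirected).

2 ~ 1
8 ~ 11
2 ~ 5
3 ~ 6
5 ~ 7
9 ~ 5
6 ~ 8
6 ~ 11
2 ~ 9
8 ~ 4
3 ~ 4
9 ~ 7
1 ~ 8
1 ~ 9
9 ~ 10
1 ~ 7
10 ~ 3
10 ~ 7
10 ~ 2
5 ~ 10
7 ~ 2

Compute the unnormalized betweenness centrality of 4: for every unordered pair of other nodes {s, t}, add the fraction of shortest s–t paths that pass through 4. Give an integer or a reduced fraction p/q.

9/10

Pairs whose geodesics pass through 4 — 1–3: 1/5; 10–8: 1/5; 3–8: 1/2.
All other pairs contribute 0.
Summing the contributions gives betweenness(4) = 9/10.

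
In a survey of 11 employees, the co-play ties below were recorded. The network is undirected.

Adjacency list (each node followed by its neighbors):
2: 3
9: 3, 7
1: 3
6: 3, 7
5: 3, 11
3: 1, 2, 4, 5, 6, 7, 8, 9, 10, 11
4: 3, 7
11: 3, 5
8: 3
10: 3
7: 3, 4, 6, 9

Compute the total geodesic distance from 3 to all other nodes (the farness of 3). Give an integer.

10

Distances from 3: 1:1, 2:1, 4:1, 5:1, 6:1, 7:1, 8:1, 9:1, 10:1, 11:1.
Sum = 1 + 1 + 1 + 1 + 1 + 1 + 1 + 1 + 1 + 1 = 10.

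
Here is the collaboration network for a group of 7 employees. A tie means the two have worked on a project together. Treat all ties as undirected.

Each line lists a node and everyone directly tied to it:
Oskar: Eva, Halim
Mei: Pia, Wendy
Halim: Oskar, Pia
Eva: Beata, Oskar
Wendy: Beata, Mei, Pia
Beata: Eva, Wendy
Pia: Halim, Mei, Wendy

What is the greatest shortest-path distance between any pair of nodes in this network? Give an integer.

3

Eccentricity of each node (its greatest distance to any other): Beata:3, Eva:3, Halim:3, Mei:3, Oskar:3, Pia:3, Wendy:3.
The maximum eccentricity is 3, realized for instance by the pair Oskar–Wendy via Oskar – Eva – Beata – Wendy. So the diameter is 3.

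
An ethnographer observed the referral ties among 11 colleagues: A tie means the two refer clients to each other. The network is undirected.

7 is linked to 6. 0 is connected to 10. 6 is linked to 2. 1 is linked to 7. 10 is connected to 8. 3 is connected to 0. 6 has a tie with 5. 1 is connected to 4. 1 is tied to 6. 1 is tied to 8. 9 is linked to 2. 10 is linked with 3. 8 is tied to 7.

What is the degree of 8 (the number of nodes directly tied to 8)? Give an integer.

8 is directly tied to 1, 7, and 10. That is 3 neighbors, so the degree of 8 is 3.

3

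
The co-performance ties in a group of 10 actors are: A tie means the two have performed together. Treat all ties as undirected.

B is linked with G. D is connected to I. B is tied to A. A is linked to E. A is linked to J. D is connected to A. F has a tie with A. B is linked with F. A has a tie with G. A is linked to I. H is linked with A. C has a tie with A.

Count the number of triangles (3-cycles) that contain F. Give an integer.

F's neighbors: A and B.
Neighbor pairs that are themselves tied: F–A–B. Each forms one triangle with F, for 1 in total.

1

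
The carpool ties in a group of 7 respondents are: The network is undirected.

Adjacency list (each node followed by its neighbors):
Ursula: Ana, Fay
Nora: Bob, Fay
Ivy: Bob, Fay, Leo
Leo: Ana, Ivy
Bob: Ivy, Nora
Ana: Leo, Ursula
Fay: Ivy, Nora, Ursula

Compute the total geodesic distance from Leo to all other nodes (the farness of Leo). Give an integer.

Distances from Leo: Ana:1, Bob:2, Fay:2, Ivy:1, Nora:3, Ursula:2.
Sum = 1 + 2 + 2 + 1 + 3 + 2 = 11.

11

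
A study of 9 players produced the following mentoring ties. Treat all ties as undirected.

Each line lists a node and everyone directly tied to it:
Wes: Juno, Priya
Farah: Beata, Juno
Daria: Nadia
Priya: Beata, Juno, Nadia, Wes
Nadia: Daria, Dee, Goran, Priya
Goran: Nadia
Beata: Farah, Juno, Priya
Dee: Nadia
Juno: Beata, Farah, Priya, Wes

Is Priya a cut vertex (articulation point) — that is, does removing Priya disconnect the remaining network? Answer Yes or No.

Removing Priya leaves {Daria, Dee, Goran, and Nadia} with no path to {Beata, Farah, Juno, and Wes}, so the network splits into 2 components. Priya is a cut vertex.

Yes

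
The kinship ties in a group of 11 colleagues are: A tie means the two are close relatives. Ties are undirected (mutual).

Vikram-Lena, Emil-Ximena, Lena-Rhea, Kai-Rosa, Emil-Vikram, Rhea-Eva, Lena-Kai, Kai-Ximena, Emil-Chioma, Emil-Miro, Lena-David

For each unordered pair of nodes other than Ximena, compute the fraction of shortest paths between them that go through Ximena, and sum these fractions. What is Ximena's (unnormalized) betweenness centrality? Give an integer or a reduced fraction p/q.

6

Pairs whose geodesics pass through Ximena — Kai–Emil: 1; Kai–Chioma: 1; Kai–Miro: 1; Emil–Rosa: 1; Chioma–Rosa: 1; Miro–Rosa: 1.
All other pairs contribute 0.
Summing the contributions gives betweenness(Ximena) = 6.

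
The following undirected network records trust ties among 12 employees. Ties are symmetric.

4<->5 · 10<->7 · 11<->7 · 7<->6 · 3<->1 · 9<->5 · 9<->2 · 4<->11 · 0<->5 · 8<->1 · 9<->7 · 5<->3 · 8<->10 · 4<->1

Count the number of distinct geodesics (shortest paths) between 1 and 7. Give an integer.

The shortest distance is 3. The length-3 paths are: 1–4–11–7; 1–8–10–7.
That gives 2 distinct shortest paths.

2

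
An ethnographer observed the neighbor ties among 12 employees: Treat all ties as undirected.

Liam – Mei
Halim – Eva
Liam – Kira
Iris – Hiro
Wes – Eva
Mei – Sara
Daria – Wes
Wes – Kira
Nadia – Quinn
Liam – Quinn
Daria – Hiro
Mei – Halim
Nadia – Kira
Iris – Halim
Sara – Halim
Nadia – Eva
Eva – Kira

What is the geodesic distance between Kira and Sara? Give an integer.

3

One shortest route is Kira – Eva – Halim – Sara, which uses 3 edges, and at distance 2 from Kira we only reach {Daria, Halim, Mei, Quinn}, which does not include Sara. So d(Kira,Sara) = 3.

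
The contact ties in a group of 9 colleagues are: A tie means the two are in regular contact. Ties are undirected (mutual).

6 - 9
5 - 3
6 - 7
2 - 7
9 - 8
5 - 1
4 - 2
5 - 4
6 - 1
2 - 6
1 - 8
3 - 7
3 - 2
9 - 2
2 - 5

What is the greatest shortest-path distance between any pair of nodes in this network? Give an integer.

3

Eccentricity of each node (its greatest distance to any other): 1:2, 2:2, 3:3, 4:3, 5:2, 6:2, 7:3, 8:3, 9:2.
The maximum eccentricity is 3, realized for instance by the pair 8–7 via 8 – 9 – 6 – 7. So the diameter is 3.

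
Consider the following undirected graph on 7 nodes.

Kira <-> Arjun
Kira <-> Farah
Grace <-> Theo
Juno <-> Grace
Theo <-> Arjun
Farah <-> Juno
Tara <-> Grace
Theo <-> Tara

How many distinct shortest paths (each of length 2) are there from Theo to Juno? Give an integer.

1

The shortest distance is 2, and the only length-2 path is Theo–Grace–Juno. So there is exactly 1 shortest path.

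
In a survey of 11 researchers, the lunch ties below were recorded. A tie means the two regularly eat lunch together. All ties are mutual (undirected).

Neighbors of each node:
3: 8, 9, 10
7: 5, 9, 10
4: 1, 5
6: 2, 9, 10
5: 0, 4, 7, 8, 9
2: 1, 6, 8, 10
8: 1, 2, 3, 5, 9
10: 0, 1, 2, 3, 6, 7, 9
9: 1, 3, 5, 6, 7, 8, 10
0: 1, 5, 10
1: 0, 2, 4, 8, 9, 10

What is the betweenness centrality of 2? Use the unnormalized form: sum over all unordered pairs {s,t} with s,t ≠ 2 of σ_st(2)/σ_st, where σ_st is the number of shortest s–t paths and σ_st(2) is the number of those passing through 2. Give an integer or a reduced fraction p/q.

4/3

Pairs whose geodesics pass through 2 — 6–8: 1/2; 6–4: 1/4; 6–1: 1/3; 10–8: 1/4.
All other pairs contribute 0.
Summing the contributions gives betweenness(2) = 4/3.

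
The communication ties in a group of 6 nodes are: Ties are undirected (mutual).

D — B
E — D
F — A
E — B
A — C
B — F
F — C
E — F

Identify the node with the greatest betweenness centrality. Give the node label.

Unnormalized betweenness of each node: A:0, B:3/2, C:0, D:0, E:3/2, F:6.
F has the largest value, 6, making it the main broker — the node through which the most shortest paths run.

F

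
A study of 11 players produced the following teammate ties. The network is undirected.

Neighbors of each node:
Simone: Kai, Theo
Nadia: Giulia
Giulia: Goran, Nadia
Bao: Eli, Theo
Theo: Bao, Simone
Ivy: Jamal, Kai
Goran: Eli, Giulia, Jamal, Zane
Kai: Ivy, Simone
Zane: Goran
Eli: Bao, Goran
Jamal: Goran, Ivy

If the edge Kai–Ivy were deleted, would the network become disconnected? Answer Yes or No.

No

Even without that edge, Kai still reaches Ivy via Kai – Simone – Theo – Bao – Eli – Goran – Jamal – Ivy, so the network stays connected. Not a bridge.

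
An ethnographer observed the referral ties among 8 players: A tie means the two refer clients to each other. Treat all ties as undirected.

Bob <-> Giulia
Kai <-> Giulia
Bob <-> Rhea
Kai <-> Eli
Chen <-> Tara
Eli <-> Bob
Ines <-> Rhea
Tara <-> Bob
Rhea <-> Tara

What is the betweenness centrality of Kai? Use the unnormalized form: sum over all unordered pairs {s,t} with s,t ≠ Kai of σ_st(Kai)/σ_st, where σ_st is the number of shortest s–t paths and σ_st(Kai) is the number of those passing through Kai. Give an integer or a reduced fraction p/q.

Pairs whose geodesics pass through Kai — Eli–Giulia: 1/2.
All other pairs contribute 0.
Summing the contributions gives betweenness(Kai) = 1/2.

1/2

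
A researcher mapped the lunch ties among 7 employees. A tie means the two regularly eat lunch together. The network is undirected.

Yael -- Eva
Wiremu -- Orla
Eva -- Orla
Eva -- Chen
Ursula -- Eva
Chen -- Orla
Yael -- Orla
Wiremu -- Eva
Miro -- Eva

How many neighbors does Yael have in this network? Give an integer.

2

Yael is directly tied to Eva and Orla. That is 2 neighbors, so the degree of Yael is 2.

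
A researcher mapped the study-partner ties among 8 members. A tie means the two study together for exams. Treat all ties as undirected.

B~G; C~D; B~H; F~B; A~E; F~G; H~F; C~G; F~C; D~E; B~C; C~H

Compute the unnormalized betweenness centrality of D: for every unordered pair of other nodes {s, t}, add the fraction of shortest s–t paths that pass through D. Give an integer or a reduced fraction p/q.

10

Pairs whose geodesics pass through D — E–F: 1; E–H: 1; E–C: 1; E–G: 1; E–B: 1; A–F: 1; A–H: 1; A–C: 1; A–G: 1; A–B: 1.
All other pairs contribute 0.
Summing the contributions gives betweenness(D) = 10.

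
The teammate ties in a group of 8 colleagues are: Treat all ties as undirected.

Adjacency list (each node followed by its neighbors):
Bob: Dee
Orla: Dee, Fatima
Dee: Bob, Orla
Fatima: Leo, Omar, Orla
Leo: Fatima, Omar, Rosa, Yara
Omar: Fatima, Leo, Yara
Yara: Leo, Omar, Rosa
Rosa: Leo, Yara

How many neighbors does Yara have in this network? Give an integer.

3

Yara is directly tied to Leo, Omar, and Rosa. That is 3 neighbors, so the degree of Yara is 3.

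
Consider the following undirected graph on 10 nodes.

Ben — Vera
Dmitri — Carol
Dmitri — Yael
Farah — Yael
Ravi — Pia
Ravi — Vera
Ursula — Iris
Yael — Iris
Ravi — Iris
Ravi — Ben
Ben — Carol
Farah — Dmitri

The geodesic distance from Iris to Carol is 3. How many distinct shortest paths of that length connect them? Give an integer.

2

The shortest distance is 3. The length-3 paths are: Iris–Ravi–Ben–Carol; Iris–Yael–Dmitri–Carol.
That gives 2 distinct shortest paths.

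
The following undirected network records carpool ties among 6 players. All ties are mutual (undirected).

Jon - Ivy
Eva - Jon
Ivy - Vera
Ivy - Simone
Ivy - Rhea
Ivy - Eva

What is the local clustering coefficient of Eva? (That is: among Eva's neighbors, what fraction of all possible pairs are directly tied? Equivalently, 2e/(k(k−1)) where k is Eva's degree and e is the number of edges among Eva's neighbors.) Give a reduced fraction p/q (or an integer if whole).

1

Eva's neighbors: Ivy and Jon (k = 2).
Possible neighbor pairs: C(2,2) = 1. Edges among them: Ivy–Jon → e = 1.
Clustering(Eva) = 1/1.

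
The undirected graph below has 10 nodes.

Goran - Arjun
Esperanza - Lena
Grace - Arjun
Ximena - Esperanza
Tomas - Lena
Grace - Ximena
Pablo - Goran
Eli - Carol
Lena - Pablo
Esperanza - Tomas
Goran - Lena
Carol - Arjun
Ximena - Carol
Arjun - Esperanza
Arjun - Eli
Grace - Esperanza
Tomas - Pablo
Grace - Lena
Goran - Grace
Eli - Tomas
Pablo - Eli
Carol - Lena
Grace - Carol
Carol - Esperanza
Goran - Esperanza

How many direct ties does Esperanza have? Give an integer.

7

Esperanza is directly tied to Arjun, Carol, Goran, Grace, Lena, Tomas, and Ximena. That is 7 neighbors, so the degree of Esperanza is 7.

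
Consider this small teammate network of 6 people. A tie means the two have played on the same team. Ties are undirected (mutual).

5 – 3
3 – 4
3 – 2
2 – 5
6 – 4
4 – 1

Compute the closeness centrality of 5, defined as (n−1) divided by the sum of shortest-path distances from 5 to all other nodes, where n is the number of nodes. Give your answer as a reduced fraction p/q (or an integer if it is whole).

1/2

Distances from 5: 1:3, 2:1, 3:1, 4:2, 6:3. Sum = 10.
n = 6, so closeness = 5/10 = 1/2.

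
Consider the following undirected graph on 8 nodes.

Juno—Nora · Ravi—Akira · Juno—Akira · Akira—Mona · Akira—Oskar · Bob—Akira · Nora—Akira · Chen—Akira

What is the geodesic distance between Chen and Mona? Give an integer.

2

One shortest route is Chen – Akira – Mona, which uses 2 edges, and Chen and Mona are not directly tied, so nothing shorter exists. So d(Chen,Mona) = 2.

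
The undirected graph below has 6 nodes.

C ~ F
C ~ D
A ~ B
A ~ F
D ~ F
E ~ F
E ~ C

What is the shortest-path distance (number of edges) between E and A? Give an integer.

One shortest route is E – F – A, which uses 2 edges, and E and A are not directly tied, so nothing shorter exists. So d(E,A) = 2.

2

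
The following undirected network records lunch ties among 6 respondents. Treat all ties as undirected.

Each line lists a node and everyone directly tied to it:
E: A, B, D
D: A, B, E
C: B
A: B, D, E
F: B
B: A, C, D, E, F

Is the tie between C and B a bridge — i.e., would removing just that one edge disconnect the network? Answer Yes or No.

Yes

Without the C–B edge there is no alternate route between C and B, so the network disconnects. It is a bridge.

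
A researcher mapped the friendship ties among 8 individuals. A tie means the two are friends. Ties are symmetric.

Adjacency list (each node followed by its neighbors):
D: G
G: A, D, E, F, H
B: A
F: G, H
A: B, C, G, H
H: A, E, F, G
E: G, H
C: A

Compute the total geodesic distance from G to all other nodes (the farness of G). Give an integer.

Distances from G: A:1, B:2, C:2, D:1, E:1, F:1, H:1.
Sum = 1 + 2 + 2 + 1 + 1 + 1 + 1 = 9.

9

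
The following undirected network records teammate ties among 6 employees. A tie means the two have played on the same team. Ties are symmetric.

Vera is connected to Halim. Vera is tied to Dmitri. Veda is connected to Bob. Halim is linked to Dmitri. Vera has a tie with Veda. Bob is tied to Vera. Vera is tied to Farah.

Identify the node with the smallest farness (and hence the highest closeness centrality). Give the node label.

Farness (sum of distances to all others) for each node — Bob:8, Dmitri:8, Farah:9, Halim:8, Veda:8, Vera:5.
The smallest farness is 5, for Vera, so Vera has the highest closeness.

Vera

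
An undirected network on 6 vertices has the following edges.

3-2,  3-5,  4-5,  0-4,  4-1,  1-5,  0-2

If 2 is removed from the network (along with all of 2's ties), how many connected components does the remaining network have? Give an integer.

1

2's neighbors (0 and 3) remain reachable from one another through other ties, so the rest of the network stays in one piece.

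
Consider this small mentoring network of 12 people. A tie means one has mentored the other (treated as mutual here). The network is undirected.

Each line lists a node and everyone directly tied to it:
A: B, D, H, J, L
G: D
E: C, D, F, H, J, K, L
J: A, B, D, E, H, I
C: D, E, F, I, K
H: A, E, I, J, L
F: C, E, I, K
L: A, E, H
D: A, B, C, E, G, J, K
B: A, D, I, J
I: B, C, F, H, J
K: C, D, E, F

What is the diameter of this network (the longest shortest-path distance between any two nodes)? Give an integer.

Eccentricity of each node (its greatest distance to any other): A:3, B:2, C:2, D:2, E:2, F:3, G:3, H:3, I:3, J:2, K:2, L:3.
The maximum eccentricity is 3, realized for instance by the pair I–G via I – B – D – G. So the diameter is 3.

3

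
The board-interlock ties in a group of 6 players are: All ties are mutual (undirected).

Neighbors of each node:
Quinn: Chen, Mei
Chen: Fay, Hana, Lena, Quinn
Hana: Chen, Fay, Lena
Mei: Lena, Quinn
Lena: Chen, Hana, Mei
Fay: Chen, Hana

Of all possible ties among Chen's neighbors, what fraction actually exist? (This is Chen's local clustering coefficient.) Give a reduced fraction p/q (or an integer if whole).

1/3

Chen's neighbors: Fay, Hana, Lena, and Quinn (k = 4).
Possible neighbor pairs: C(4,2) = 6. Edges among them: Fay–Hana, Hana–Lena → e = 2.
Clustering(Chen) = 2/6 = 1/3.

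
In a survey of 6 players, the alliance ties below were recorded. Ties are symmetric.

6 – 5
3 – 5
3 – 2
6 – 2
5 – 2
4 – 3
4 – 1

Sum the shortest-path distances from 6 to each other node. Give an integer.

Distances from 6: 1:4, 2:1, 3:2, 4:3, 5:1.
Sum = 4 + 1 + 2 + 3 + 1 = 11.

11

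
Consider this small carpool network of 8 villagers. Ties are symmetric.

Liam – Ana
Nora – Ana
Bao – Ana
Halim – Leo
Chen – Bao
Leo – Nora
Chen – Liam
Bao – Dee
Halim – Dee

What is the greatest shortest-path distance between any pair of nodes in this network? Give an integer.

4

Eccentricity of each node (its greatest distance to any other): Ana:3, Bao:3, Chen:4, Dee:3, Halim:4, Leo:4, Liam:4, Nora:3.
The maximum eccentricity is 4, realized for instance by the pair Chen–Leo via Chen – Liam – Ana – Nora – Leo. So the diameter is 4.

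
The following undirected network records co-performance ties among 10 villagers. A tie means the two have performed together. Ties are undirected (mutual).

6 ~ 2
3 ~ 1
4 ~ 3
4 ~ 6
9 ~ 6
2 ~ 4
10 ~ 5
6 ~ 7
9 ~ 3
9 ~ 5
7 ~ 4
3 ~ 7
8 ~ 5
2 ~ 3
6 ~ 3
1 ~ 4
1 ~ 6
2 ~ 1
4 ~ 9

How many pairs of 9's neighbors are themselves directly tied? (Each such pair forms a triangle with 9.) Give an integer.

3

9's neighbors: 3, 4, 5, and 6.
Neighbor pairs that are themselves tied: 9–3–4; 9–3–6; 9–4–6. Each forms one triangle with 9, for 3 in total.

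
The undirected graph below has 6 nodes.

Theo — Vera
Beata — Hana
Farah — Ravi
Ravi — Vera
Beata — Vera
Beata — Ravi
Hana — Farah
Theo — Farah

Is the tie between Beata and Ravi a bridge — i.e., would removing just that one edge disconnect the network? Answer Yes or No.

No

Even without that edge, Beata still reaches Ravi via Beata – Vera – Ravi, so the network stays connected. Not a bridge.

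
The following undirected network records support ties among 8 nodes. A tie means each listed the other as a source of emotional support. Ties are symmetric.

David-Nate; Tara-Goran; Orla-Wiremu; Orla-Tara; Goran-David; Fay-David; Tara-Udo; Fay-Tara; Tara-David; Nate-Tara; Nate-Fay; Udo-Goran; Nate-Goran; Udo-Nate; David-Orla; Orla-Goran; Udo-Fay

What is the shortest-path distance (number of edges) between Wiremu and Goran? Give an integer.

2

One shortest route is Wiremu – Orla – Goran, which uses 2 edges, and Wiremu and Goran are not directly tied, so nothing shorter exists. So d(Wiremu,Goran) = 2.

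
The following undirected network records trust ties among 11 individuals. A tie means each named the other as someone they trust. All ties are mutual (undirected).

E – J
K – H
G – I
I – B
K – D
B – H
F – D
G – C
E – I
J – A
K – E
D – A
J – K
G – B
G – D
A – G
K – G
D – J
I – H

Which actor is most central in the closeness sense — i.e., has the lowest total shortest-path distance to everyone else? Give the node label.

G

Farness (sum of distances to all others) for each node — A:18, B:19, C:23, D:15, E:19, F:24, G:14, H:20, I:17, J:18, K:15.
The smallest farness is 14, for G, so G has the highest closeness.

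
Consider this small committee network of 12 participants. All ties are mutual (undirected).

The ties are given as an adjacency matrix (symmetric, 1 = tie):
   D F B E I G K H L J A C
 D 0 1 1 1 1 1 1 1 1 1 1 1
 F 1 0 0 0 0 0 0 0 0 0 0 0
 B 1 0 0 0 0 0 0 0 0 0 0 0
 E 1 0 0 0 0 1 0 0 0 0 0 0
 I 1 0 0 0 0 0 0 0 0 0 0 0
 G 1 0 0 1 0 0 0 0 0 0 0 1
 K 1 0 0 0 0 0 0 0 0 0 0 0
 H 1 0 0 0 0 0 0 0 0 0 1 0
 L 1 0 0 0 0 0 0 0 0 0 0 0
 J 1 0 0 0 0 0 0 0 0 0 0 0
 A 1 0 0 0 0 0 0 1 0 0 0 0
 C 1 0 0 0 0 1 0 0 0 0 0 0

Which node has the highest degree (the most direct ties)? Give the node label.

Degrees — A:2, B:1, C:2, D:11, E:2, F:1, G:3, H:2, I:1, J:1, K:1, L:1.
The maximum is 11, attained only by D.

D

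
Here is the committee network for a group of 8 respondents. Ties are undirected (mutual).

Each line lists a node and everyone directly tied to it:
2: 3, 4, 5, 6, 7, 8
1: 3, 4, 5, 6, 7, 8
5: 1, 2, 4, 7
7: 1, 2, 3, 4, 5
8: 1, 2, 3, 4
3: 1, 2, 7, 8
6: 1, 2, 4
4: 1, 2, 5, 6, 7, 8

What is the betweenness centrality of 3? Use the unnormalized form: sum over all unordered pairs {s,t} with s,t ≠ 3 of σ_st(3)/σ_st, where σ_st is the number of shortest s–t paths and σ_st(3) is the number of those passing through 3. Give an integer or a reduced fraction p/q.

Pairs whose geodesics pass through 3 — 7–8: 1/4; 1–2: 1/6.
All other pairs contribute 0.
Summing the contributions gives betweenness(3) = 5/12.

5/12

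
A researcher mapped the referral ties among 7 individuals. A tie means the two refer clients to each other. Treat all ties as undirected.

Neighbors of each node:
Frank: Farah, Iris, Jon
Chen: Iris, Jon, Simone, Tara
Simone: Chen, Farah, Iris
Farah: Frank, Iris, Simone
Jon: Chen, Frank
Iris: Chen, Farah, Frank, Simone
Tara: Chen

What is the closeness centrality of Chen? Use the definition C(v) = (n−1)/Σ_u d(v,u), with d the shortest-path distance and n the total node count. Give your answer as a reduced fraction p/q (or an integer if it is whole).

Distances from Chen: Farah:2, Frank:2, Iris:1, Jon:1, Simone:1, Tara:1. Sum = 8.
n = 7, so closeness = 6/8 = 3/4.

3/4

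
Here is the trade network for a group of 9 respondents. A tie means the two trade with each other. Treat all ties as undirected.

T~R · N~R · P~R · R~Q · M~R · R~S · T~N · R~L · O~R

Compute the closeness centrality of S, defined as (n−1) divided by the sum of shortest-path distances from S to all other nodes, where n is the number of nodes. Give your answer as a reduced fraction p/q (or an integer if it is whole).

Distances from S: L:2, M:2, N:2, O:2, P:2, Q:2, R:1, T:2. Sum = 15.
n = 9, so closeness = 8/15.

8/15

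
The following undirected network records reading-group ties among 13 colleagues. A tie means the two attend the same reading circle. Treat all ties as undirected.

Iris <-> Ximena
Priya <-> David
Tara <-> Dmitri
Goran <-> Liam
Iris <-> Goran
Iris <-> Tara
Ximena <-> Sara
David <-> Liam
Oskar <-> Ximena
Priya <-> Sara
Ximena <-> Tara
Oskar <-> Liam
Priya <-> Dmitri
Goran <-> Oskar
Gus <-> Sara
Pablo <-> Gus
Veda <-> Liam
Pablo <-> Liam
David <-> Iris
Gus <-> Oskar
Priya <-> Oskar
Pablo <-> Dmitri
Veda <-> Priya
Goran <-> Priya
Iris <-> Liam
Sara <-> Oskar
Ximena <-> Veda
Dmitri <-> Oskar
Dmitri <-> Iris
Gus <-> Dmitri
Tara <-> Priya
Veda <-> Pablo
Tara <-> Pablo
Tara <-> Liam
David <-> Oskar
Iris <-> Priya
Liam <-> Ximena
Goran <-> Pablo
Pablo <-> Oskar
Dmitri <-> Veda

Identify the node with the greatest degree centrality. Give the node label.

Degrees — David:4, Dmitri:7, Goran:5, Gus:4, Iris:7, Liam:8, Oskar:9, Pablo:7, Priya:8, Sara:4, Tara:6, Veda:5, Ximena:6.
The maximum is 9, attained only by Oskar.

Oskar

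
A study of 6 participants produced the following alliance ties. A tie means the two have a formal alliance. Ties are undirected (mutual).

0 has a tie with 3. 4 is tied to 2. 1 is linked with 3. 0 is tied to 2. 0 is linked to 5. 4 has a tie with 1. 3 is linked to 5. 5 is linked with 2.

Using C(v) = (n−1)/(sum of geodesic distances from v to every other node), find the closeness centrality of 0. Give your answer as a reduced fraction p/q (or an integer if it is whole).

5/7

Distances from 0: 1:2, 2:1, 3:1, 4:2, 5:1. Sum = 7.
n = 6, so closeness = 5/7.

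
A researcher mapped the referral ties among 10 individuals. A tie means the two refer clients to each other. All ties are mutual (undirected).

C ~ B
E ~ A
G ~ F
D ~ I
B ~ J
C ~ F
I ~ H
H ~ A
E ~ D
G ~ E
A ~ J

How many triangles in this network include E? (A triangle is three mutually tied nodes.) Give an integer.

0

E's neighbors are A, D, and G, but none of them are tied to each other, so no triangle contains E.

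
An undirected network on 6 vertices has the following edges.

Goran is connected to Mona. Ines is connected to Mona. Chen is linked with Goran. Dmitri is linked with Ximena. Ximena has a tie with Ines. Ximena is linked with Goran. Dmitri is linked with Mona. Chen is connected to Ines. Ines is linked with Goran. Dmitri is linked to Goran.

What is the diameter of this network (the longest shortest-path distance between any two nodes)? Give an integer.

Eccentricity of each node (its greatest distance to any other): Chen:2, Dmitri:2, Goran:1, Ines:2, Mona:2, Ximena:2.
The maximum eccentricity is 2, realized for instance by the pair Ximena–Mona via Ximena – Dmitri – Mona. So the diameter is 2.

2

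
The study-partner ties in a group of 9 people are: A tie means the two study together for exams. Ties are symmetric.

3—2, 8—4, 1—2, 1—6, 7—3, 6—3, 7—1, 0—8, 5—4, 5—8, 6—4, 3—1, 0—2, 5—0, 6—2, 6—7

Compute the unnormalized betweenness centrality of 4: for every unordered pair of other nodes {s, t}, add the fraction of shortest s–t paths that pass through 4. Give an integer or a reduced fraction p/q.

6

Pairs whose geodesics pass through 4 — 1–5: 1/2; 1–8: 1/2; 6–5: 1; 6–8: 1; 3–5: 1/2; 3–8: 1/2; 7–5: 1; 7–8: 1.
All other pairs contribute 0.
Summing the contributions gives betweenness(4) = 6.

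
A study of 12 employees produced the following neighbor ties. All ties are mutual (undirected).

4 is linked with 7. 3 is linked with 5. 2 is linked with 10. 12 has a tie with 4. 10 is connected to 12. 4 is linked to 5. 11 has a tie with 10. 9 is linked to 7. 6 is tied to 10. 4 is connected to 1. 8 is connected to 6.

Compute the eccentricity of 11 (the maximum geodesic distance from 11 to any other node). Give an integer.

Distances from 11: 1:4, 2:2, 3:5, 4:3, 5:4, 6:2, 7:4, 8:3, 9:5, 10:1, 12:2.
The largest is 5 (to 9 and 3), so the eccentricity of 11 is 5.

5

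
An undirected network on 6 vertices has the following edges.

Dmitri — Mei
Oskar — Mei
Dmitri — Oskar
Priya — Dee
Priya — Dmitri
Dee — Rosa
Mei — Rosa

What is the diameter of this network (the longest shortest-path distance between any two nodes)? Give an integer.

3

Eccentricity of each node (its greatest distance to any other): Dee:3, Dmitri:2, Mei:2, Oskar:3, Priya:2, Rosa:2.
The maximum eccentricity is 3, realized for instance by the pair Oskar–Dee via Oskar – Mei – Rosa – Dee. So the diameter is 3.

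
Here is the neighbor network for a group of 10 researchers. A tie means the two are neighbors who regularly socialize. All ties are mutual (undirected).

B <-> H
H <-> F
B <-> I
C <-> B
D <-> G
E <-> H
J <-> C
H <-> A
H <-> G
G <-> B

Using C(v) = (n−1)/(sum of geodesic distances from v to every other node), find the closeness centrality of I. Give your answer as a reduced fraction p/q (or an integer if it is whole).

9/22

Distances from I: A:3, B:1, C:2, D:3, E:3, F:3, G:2, H:2, J:3. Sum = 22.
n = 10, so closeness = 9/22.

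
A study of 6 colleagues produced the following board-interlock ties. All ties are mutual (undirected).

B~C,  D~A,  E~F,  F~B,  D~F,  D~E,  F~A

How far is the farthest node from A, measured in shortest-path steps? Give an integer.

Distances from A: B:2, C:3, D:1, E:2, F:1.
The largest is 3 (to C), so the eccentricity of A is 3.

3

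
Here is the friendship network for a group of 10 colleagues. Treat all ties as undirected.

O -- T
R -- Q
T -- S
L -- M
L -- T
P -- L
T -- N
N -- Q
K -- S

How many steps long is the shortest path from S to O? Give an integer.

2

One shortest route is S – T – O, which uses 2 edges, and S and O are not directly tied, so nothing shorter exists. So d(S,O) = 2.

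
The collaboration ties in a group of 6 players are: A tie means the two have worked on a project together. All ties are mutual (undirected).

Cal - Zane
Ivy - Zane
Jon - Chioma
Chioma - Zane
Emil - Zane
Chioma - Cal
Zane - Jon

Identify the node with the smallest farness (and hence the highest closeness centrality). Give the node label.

Farness (sum of distances to all others) for each node — Cal:8, Chioma:7, Emil:9, Ivy:9, Jon:8, Zane:5.
The smallest farness is 5, for Zane, so Zane has the highest closeness.

Zane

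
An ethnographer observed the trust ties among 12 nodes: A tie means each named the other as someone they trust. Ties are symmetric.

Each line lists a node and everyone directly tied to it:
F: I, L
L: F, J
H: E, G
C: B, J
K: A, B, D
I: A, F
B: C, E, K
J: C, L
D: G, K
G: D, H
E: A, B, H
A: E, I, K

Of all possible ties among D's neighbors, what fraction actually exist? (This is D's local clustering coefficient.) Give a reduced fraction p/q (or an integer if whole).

D's neighbors: G and K (k = 2).
Possible neighbor pairs: C(2,2) = 1. Edges among them: none → e = 0.
Clustering(D) = 0/1.

0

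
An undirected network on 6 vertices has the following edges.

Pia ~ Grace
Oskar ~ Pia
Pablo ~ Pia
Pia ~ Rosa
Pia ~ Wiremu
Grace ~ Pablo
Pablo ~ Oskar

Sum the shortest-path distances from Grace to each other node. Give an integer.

Distances from Grace: Oskar:2, Pablo:1, Pia:1, Rosa:2, Wiremu:2.
Sum = 2 + 1 + 1 + 2 + 2 = 8.

8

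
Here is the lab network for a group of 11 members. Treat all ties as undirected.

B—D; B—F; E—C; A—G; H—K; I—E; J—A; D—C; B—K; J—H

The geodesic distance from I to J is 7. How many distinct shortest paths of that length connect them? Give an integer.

1

The shortest distance is 7, and the only length-7 path is I–E–C–D–B–K–H–J. So there is exactly 1 shortest path.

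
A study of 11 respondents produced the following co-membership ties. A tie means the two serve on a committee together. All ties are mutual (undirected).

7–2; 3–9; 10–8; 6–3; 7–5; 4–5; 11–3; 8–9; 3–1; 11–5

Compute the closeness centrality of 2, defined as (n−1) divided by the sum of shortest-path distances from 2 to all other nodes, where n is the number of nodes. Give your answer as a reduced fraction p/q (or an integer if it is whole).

Distances from 2: 1:5, 3:4, 4:3, 5:2, 6:5, 7:1, 8:6, 9:5, 10:7, 11:3. Sum = 41.
n = 11, so closeness = 10/41.

10/41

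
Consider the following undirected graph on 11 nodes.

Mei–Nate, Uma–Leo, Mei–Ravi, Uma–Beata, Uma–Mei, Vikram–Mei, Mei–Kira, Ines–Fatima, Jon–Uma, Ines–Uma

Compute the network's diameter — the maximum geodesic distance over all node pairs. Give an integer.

Eccentricity of each node (its greatest distance to any other): Beata:3, Fatima:4, Ines:3, Jon:3, Kira:4, Leo:3, Mei:3, Nate:4, Ravi:4, Uma:2, Vikram:4.
The maximum eccentricity is 4, realized for instance by the pair Vikram–Fatima via Vikram – Mei – Uma – Ines – Fatima. So the diameter is 4.

4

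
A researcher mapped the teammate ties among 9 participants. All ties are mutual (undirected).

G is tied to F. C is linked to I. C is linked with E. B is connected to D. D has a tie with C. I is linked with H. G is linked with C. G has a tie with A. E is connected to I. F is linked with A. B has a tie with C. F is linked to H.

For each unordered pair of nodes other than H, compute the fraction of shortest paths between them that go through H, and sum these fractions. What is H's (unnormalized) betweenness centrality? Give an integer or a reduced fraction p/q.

Pairs whose geodesics pass through H — I–F: 1; I–A: 1/2; E–F: 1/2.
All other pairs contribute 0.
Summing the contributions gives betweenness(H) = 2.

2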